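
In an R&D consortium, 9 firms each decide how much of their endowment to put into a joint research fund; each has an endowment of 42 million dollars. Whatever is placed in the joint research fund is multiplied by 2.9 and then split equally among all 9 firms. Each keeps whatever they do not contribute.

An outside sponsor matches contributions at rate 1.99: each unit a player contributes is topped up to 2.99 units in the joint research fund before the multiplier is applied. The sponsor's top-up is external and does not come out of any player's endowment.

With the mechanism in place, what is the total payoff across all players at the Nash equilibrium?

378.00 million dollars

Even with the mechanism, each unit contributed returns only 2.9 × 2.99 / 9 = 0.9634 per unit of net cost, so contributing nothing is still dominant.
Everyone keeps their endowment and the group total is 9 × 42 = 378.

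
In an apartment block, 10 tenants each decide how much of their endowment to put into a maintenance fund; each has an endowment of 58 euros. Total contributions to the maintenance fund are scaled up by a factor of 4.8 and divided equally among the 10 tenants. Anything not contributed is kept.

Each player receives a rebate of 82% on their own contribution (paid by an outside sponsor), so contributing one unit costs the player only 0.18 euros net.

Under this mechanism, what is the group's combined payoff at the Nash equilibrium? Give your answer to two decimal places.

3259.60 euros

With the mechanism, a contributed unit returns (4.8/10) / 0.18 = 2.6667 per unit of net cost to the contributor — now above 1 — so contributing fully is weakly dominant for every player.
At the Nash equilibrium everyone contributes 58. Group total payoff = 10 × (58 × 0.82 + 4.8 × 58) = 3259.60.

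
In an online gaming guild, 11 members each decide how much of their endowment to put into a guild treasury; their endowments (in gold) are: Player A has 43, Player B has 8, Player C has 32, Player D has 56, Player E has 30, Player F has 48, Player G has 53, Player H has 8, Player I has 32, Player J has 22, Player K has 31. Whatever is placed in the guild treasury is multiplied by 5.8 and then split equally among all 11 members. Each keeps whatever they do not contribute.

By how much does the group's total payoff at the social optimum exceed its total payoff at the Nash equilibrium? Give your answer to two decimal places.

1742.40 gold

The private return per contributed unit is 5.8/11 = 0.5273 < 1 for every player regardless of endowment, so the Nash equilibrium is zero contribution and the group total is Σ E_j = 43 + 8 + 32 + 56 + 30 + 48 + 53 + 8 + 32 + 22 + 31 = 363.
Each contributed unit returns 5.800 to the group, so the social optimum is full contribution by everyone: group total = 5.800 × 363 = 2105.40.
Efficiency loss = (5.800 − 1) × 363 = 1742.40.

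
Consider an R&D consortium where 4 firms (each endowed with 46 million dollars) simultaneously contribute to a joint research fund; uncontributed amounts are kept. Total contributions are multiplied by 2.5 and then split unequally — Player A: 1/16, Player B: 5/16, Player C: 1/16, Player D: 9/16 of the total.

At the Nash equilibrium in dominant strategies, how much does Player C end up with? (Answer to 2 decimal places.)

53.19 million dollars

For player j, contributing a unit is worthwhile iff 2.5 × (j's share) ≥ 1, i.e. iff j's share is at least 0.4000.
Player D alone (share 9/16) is above the threshold, contributing 46; the remaining 3 contribute 0. Total contributed: 46.
Player C keeps 46 and receives 2.5 × 46 × 1/16 = 7.19 from the joint research fund, for a payoff of 53.19.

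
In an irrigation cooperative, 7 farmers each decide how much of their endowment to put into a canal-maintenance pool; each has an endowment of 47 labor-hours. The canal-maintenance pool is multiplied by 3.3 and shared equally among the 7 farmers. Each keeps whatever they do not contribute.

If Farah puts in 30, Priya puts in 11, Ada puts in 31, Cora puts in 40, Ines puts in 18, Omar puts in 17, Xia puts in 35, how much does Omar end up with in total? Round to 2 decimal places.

Total contributed: 30 + 11 + 31 + 40 + 18 + 17 + 35 = 182.
Each receives 3.3 × 182 / 7 = 85.80 from the canal-maintenance pool.
Omar keeps 47 − 17 = 30, so Omar's payoff is 30 + 85.80 = 115.80.

115.80 labor-hours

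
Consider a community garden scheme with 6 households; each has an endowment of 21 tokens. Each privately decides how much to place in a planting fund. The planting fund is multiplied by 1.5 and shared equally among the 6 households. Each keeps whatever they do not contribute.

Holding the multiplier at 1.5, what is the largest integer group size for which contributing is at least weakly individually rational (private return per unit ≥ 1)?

Private return per unit is 1.5/(group size), which is ≥ 1 whenever the group size is ≤ 1.5.
The largest such integer is 1.

1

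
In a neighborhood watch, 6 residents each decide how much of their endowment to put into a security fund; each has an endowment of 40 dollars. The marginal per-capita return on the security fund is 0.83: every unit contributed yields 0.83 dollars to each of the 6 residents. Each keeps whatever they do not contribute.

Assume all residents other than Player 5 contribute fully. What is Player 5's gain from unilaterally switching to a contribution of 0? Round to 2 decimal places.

6.80 dollars

Switching from a contribution of 40 to 0 lets Player 5 keep an extra 40 dollars, but lowers the security fund by 40, which costs Player 5 their own share of that drop: 0.83 × 40 = 33.20.
Net gain = 40 − 33.20 = 6.80. The private return per contributed unit (0.83) is below 1, so free-riding is indeed the best response regardless of what the others do.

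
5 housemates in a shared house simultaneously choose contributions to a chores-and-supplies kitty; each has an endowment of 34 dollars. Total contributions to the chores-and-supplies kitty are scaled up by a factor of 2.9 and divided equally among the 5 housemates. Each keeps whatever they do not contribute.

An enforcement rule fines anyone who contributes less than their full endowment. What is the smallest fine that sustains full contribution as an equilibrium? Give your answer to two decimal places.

14.28 dollars

Given the others contribute fully, the best deviation is to contribute 0 (any partial contribution still incurs the fine and gives up units whose private return 0.5800 is below 1).
Deviating from 34 to 0 saves 34 dollars but forfeits the deviator's share of the drop in the chores-and-supplies kitty: 2.9/5 × 34 = 19.72.
So the deviation gain is 34 − 19.72 = 14.28, and the fine must be at least 14.28 dollars to wipe it out.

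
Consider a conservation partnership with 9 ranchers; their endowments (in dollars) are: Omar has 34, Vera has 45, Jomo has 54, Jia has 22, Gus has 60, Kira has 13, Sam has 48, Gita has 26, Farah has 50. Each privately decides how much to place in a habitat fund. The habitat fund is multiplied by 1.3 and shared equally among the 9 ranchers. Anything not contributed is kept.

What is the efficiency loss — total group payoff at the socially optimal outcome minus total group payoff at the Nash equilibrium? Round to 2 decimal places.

105.60 dollars

The private return per contributed unit is 1.3/9 = 0.1444 < 1 for every player regardless of endowment, so the Nash equilibrium is zero contribution and the group total is Σ E_j = 34 + 45 + 54 + 22 + 60 + 13 + 48 + 26 + 50 = 352.
Each contributed unit returns 1.300 to the group, so the social optimum is full contribution by everyone: group total = 1.300 × 352 = 457.60.
Efficiency loss = (1.300 − 1) × 352 = 105.60.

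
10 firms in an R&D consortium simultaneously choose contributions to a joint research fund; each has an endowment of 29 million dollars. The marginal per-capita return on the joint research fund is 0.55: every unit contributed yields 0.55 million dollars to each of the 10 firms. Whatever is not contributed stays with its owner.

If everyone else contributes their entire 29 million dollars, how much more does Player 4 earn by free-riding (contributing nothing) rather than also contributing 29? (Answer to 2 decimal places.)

13.05 million dollars

Switching from a contribution of 29 to 0 lets Player 4 keep an extra 29 million dollars, but lowers the joint research fund by 29, which costs Player 4 their own share of that drop: 0.55 × 29 = 15.95.
Net gain = 29 − 15.95 = 13.05. The private return per contributed unit (0.55) is below 1, so free-riding is indeed the best response regardless of what the others do.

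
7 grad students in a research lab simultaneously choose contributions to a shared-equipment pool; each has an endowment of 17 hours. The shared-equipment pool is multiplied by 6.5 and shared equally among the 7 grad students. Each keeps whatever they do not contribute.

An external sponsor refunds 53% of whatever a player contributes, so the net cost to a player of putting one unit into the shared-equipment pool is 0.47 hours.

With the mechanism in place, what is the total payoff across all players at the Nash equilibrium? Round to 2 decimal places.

836.57 hours

With the mechanism, a contributed unit returns (6.5/7) / 0.47 = 1.9757 per unit of net cost to the contributor — now above 1 — so contributing fully is weakly dominant for every player.
At the Nash equilibrium everyone contributes 17. Group total payoff = 7 × (17 × 0.53 + 6.5 × 17) = 836.57.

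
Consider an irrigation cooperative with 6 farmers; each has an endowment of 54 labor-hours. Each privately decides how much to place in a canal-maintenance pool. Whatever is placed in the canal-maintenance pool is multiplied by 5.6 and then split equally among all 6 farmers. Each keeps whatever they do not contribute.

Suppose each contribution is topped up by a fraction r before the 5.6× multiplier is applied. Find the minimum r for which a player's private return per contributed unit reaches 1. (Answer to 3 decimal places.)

With matching at rate r, one contributed unit becomes (1 + r) in the canal-maintenance pool and returns 5.6 × (1 + r) / 6 to the contributor.
Setting this equal to 1: 1 + r = 6/5.6 = 1.0714.
So the minimum matching rate is r = 1.0714 − 1 = 0.071.

0.071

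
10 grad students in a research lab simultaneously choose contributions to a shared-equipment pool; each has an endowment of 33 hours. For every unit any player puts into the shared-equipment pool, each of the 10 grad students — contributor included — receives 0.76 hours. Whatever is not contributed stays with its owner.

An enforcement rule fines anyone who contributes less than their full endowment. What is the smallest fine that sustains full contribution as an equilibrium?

7.92 hours

Given the others contribute fully, the best deviation is to contribute 0 (any partial contribution still incurs the fine and gives up units whose private return 0.76 is below 1).
Deviating from 33 to 0 saves 33 hours but forfeits the deviator's share of the drop in the shared-equipment pool: 0.76 × 33 = 25.08.
So the deviation gain is 33 − 25.08 = 7.92, and the fine must be at least 7.92 hours to wipe it out.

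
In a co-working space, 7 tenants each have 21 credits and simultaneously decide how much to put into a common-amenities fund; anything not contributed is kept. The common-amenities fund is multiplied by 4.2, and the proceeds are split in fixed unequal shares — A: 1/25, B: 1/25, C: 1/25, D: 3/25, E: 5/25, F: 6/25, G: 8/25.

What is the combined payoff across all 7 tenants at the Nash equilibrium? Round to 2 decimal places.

For player j, contributing a unit is worthwhile iff 4.2 × (j's share) ≥ 1, i.e. iff j's share is at least 0.2381.
F and G clear that bar, contributing 21 each; the remaining 5 contribute 0. Total contributed: 42.
The common-amenities fund pays out 4.2 × 42 = 176.40 in total (split across the unequal shares, but the aggregate is all that matters for the group sum).
The 5 free-riders keep 21 each, adding 105. Group total = 105 + 176.40 = 281.40.

281.40 credits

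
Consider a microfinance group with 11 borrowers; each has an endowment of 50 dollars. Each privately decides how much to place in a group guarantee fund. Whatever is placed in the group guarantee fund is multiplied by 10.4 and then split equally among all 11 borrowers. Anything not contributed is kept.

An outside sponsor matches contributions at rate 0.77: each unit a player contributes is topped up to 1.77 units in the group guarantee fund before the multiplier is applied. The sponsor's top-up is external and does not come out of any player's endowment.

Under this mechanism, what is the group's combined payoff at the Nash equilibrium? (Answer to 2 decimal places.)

Under the mechanism each unit contributed yields 10.4 × 1.77 / 11 = 1.6735 back to its contributor per unit of net cost, which exceeds 1, making full contribution the dominant choice for everyone.
At the Nash equilibrium everyone contributes 50. Group total payoff = 10.4 × 1.77 × 550 = 10124.40.

10124.40 dollars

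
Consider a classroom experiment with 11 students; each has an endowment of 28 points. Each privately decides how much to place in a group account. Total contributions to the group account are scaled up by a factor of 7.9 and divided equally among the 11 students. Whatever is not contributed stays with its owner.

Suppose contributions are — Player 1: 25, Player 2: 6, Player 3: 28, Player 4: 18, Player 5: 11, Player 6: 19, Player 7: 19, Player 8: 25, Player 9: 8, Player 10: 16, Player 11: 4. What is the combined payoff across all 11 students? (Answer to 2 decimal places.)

1543.10 points

Total contributed: 25 + 6 + 28 + 18 + 11 + 19 + 19 + 25 + 8 + 16 + 4 = 179; total kept: 11 × 28 − 179 = 129.
The group account pays out 7.9 × 179 = 1414.10 in aggregate.
Group total = 129 + 1414.10 = 1543.10.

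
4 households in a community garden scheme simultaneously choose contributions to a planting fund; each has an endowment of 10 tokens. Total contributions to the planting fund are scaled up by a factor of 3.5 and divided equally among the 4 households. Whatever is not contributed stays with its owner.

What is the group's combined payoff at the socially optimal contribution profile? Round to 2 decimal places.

Each contributed unit returns 3.500 to the group as a whole (0.8750 to each of 4 players), which exceeds 1, so the social optimum is full contribution: group total = 3.500 × 40 = 140.00.

140.00 tokens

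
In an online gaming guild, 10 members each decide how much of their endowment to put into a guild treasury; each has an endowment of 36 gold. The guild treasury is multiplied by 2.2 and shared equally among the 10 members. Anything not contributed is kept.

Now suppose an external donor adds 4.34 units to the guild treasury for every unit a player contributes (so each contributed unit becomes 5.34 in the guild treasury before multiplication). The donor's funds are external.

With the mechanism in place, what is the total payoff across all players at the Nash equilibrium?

With the mechanism, a contributed unit returns 2.2 × 5.34 / 10 = 1.1748 per unit of net cost to the contributor — now above 1 — so contributing fully is weakly dominant for every player.
At the Nash equilibrium everyone contributes 36. Group total payoff = 2.2 × 5.34 × 360 = 4229.28.

4229.28 gold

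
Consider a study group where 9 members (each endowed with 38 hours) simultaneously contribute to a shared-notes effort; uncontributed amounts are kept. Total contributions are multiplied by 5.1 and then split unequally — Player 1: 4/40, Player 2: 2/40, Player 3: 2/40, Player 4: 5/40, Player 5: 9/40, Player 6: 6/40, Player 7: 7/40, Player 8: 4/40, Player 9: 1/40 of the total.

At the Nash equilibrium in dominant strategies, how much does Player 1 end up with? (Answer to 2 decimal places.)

57.38 hours

A player with share s gets back 5.1·s per unit contributed, so full contribution is dominant for anyone with s > 1/5.1 = 0.1961 and zero contribution is dominant for anyone below.
The only share above 0.1961 is Player 5's 9/40, contributing 38; the remaining 8 contribute 0. Total contributed: 38.
Player 1 keeps 38 and receives 5.1 × 38 × 4/40 = 19.38 from the shared-notes effort, for a payoff of 57.38.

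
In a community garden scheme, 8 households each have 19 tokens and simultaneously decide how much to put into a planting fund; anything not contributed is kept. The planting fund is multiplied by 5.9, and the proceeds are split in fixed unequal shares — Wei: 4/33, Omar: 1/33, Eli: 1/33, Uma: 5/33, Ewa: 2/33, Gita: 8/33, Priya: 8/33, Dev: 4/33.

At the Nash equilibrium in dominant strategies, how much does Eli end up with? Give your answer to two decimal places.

Player j's private return per contributed unit is 5.9 × (j's share). Contributing is weakly dominant for j when that share is at least 1/5.9 = 0.1695, and contributing 0 is dominant otherwise.
Gita and Priya are above the threshold, contributing 19 each; the remaining 6 contribute 0. Total contributed: 38.
Eli keeps 19 and receives 5.9 × 38 × 1/33 = 6.79 from the planting fund, for a payoff of 25.79.

25.79 tokens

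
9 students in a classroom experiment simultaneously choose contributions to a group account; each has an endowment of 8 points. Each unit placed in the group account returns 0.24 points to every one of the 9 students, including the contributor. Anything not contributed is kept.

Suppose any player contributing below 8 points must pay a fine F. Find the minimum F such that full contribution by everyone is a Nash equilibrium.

6.08 points

Given the others contribute fully, the best deviation is to contribute 0 (any partial contribution still incurs the fine and gives up units whose private return 0.24 is below 1).
Deviating from 8 to 0 saves 8 points but forfeits the deviator's share of the drop in the group account: 0.24 × 8 = 1.92.
So the deviation gain is 8 − 1.92 = 6.08, and the fine must be at least 6.08 points to wipe it out.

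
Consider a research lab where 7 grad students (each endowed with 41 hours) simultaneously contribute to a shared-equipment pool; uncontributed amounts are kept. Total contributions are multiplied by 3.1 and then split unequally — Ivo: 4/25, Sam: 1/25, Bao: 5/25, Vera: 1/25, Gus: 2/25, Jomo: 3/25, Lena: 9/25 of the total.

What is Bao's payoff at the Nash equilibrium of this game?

66.42 hours

For player j, contributing a unit is worthwhile iff 3.1 × (j's share) ≥ 1, i.e. iff j's share is at least 0.3226.
The only share above 0.3226 is Lena's 9/25, contributing 41; the remaining 6 contribute 0. Total contributed: 41.
Bao keeps 41 and receives 3.1 × 41 × 5/25 = 25.42 from the shared-equipment pool, for a payoff of 66.42.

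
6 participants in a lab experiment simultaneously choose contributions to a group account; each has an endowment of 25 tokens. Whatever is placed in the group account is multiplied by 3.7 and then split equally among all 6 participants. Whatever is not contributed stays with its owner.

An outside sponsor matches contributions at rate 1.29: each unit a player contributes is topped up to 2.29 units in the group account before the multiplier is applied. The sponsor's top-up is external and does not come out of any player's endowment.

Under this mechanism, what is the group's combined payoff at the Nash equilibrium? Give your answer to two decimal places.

The effective private return per unit is now 3.7 × 2.29 / 6 = 1.4122 > 1, so every player's dominant strategy flips to full contribution.
At the Nash equilibrium everyone contributes 25. Group total payoff = 3.7 × 2.29 × 150 = 1270.95.

1270.95 tokens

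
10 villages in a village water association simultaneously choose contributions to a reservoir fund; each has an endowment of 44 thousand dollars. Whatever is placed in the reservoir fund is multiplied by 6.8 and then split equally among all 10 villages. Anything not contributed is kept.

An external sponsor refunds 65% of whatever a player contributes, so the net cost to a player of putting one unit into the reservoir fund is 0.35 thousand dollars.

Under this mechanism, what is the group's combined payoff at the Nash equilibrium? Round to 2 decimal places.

3278.00 thousand dollars

With the mechanism, a contributed unit returns (6.8/10) / 0.35 = 1.9429 per unit of net cost to the contributor — now above 1 — so contributing fully is weakly dominant for every player.
At the Nash equilibrium everyone contributes 44. Group total payoff = 10 × (44 × 0.65 + 6.8 × 44) = 3278.00.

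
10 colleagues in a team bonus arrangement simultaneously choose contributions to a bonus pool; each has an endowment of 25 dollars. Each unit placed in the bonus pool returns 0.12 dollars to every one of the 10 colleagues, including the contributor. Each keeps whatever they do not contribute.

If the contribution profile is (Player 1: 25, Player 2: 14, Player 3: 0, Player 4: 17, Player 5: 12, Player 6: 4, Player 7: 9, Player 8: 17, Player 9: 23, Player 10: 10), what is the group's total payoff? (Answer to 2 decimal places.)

Total contributed: 25 + 14 + 0 + 17 + 12 + 4 + 9 + 17 + 23 + 10 = 131; total kept: 10 × 25 − 131 = 119.
The bonus pool pays out 0.12 × 10 × 131 = 157.20 in aggregate.
Group total = 119 + 157.20 = 276.20.

276.20 dollars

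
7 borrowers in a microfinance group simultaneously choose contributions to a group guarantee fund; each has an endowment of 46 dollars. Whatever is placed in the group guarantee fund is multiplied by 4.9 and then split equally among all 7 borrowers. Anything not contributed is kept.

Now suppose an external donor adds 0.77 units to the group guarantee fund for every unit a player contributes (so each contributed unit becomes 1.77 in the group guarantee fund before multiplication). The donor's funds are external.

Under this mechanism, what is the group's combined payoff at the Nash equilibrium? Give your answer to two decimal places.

2792.71 dollars

Under the mechanism each unit contributed yields 4.9 × 1.77 / 7 = 1.2390 back to its contributor per unit of net cost, which exceeds 1, making full contribution the dominant choice for everyone.
So the Nash equilibrium is full contribution by all 7; the group earns 4.9 × 1.77 × 322 = 2792.71.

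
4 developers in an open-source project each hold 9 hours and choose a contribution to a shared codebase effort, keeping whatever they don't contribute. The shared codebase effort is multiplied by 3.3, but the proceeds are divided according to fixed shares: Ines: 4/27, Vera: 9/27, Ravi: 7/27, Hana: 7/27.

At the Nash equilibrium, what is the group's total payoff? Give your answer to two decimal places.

56.70 hours

Each unit j contributes comes back to j as 3.3 × (j's share), so j prefers to contribute only if that share exceeds 1/3.3 = 0.3030; otherwise keeping the unit dominates.
Only Vera (9/27) clears that bar, contributing 9; the remaining 3 contribute 0. Total contributed: 9.
The shared codebase effort pays out 3.3 × 9 = 29.70 in total (split across the unequal shares, but the aggregate is all that matters for the group sum).
The 3 free-riders keep 9 each, adding 27. Group total = 27 + 29.70 = 56.70.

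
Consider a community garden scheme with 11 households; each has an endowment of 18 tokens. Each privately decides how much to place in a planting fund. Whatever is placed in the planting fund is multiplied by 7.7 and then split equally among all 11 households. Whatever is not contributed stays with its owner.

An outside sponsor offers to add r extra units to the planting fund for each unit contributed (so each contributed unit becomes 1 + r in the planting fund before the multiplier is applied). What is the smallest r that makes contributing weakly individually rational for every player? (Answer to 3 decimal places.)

With matching at rate r, one contributed unit becomes (1 + r) in the planting fund and returns 7.7 × (1 + r) / 11 to the contributor.
Setting this equal to 1: 1 + r = 11/7.7 = 1.4286.
So the minimum matching rate is r = 1.4286 − 1 = 0.429.

0.429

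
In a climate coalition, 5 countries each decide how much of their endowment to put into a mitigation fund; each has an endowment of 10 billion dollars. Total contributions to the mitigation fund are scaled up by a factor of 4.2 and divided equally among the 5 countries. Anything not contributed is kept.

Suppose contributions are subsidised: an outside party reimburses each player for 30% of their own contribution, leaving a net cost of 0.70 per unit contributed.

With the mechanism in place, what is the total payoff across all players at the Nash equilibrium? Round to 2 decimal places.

The effective private return per unit is now (4.2/5) / 0.70 = 1.2000 > 1, so every player's dominant strategy flips to full contribution.
At the Nash equilibrium everyone contributes 10. Group total payoff = 5 × (10 × 0.30 + 4.2 × 10) = 225.00.

225.00 billion dollars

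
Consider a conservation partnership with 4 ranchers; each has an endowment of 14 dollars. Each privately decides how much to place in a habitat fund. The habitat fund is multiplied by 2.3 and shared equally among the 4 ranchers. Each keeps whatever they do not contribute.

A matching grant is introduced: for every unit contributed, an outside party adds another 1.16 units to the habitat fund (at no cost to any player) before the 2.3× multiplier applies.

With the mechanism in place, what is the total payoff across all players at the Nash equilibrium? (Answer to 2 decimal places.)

278.21 dollars

Under the mechanism each unit contributed yields 2.3 × 2.16 / 4 = 1.2420 back to its contributor per unit of net cost, which exceeds 1, making full contribution the dominant choice for everyone.
At the Nash equilibrium everyone contributes 14. Group total payoff = 2.3 × 2.16 × 56 = 278.21.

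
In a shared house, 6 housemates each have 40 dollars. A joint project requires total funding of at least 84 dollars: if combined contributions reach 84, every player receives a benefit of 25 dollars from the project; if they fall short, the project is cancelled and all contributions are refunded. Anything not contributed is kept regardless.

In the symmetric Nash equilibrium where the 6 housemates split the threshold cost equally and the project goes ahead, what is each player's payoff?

51 dollars

Equal share of the threshold: 84/6 = 14.
At this profile no one gains by cutting their contribution: any cut drops the total below 84, the project is cancelled, contributions are refunded, and the deviator ends with 40, which is less than 40 − 14 + 25 = 51. Contributing more than 14 just wastes the excess. So contributing exactly 14 is a best response.
Each player's payoff: 40 − 14 + 25 = 51.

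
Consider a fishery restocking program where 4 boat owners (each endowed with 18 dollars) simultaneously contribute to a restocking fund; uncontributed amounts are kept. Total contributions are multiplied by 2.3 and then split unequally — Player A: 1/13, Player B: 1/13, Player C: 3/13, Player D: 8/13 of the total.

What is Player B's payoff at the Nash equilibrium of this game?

Player j's private return per contributed unit is 2.3 × (j's share). Contributing is weakly dominant for j when that share is at least 1/2.3 = 0.4348, and contributing 0 is dominant otherwise.
Player D alone (share 8/13) is above the threshold, contributing 18; the remaining 3 contribute 0. Total contributed: 18.
Player B keeps 18 and receives 2.3 × 18 × 1/13 = 3.18 from the restocking fund, for a payoff of 21.18.

21.18 dollars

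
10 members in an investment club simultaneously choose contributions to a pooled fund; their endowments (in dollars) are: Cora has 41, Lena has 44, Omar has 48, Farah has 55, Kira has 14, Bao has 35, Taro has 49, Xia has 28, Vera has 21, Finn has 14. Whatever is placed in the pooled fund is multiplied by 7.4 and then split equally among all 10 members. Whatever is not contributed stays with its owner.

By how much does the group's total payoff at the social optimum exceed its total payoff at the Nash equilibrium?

The private return per contributed unit is 7.4/10 = 0.7400 < 1 for every player regardless of endowment, so the Nash equilibrium is zero contribution and the group total is Σ E_j = 41 + 44 + 48 + 55 + 14 + 35 + 49 + 28 + 21 + 14 = 349.
Each contributed unit returns 7.400 to the group, so the social optimum is full contribution by everyone: group total = 7.400 × 349 = 2582.60.
Efficiency loss = (7.400 − 1) × 349 = 2233.60.

2233.60 dollars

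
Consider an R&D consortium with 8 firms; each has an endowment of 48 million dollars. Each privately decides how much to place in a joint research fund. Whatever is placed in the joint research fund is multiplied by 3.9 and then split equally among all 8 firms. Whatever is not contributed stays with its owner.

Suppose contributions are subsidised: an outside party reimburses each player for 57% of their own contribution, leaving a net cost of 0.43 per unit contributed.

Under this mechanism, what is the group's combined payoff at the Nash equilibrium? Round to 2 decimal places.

1716.48 million dollars

Under the mechanism each unit contributed yields (3.9/8) / 0.43 = 1.1337 back to its contributor per unit of net cost, which exceeds 1, making full contribution the dominant choice for everyone.
So the Nash equilibrium is full contribution by all 8; the group earns 8 × (48 × 0.57 + 3.9 × 48) = 1716.48.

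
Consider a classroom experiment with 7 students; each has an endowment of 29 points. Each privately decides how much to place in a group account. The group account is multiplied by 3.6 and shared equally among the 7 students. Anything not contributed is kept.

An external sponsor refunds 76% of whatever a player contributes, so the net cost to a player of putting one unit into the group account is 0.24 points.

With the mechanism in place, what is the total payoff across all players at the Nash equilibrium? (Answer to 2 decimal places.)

885.08 points

The effective private return per unit is now (3.6/7) / 0.24 = 2.1429 > 1, so every player's dominant strategy flips to full contribution.
At the Nash equilibrium everyone contributes 29. Group total payoff = 7 × (29 × 0.76 + 3.6 × 29) = 885.08.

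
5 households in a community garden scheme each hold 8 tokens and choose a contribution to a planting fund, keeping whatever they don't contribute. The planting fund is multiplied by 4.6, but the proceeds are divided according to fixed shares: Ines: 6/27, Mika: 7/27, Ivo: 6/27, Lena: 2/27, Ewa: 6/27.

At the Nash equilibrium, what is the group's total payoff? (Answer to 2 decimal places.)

155.20 tokens

For player j, contributing a unit is worthwhile iff 4.6 × (j's share) ≥ 1, i.e. iff j's share is at least 0.2174.
Ines, Mika, Ivo and Ewa clear that bar, contributing 8 each; the remaining 1 contribute 0. Total contributed: 32.
The planting fund pays out 4.6 × 32 = 147.20 in total (split across the unequal shares, but the aggregate is all that matters for the group sum).
The 1 free-riders keep 8 each, adding 8. Group total = 8 + 147.20 = 155.20.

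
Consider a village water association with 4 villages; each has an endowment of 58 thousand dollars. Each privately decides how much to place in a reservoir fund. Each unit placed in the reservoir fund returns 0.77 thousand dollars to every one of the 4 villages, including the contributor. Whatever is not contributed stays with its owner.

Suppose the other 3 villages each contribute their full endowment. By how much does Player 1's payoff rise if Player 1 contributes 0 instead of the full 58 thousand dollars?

Switching from a contribution of 58 to 0 lets Player 1 keep an extra 58 thousand dollars, but lowers the reservoir fund by 58, which costs Player 1 their own share of that drop: 0.77 × 58 = 44.66.
Net gain = 58 − 44.66 = 13.34. The private return per contributed unit (0.77) is below 1, so free-riding is indeed the best response regardless of what the others do.

13.34 thousand dollars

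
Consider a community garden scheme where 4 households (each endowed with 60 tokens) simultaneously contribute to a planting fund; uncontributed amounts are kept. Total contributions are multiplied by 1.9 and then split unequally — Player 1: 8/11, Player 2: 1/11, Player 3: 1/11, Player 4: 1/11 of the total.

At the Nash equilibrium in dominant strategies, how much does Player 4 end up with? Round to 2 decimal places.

A player with share s gets back 1.9·s per unit contributed, so full contribution is dominant for anyone with s > 1/1.9 = 0.5263 and zero contribution is dominant for anyone below.
Player 1 alone (share 8/11) is above the threshold, contributing 60; the remaining 3 contribute 0. Total contributed: 60.
Player 4 keeps 60 and receives 1.9 × 60 × 1/11 = 10.36 from the planting fund, for a payoff of 70.36.

70.36 tokens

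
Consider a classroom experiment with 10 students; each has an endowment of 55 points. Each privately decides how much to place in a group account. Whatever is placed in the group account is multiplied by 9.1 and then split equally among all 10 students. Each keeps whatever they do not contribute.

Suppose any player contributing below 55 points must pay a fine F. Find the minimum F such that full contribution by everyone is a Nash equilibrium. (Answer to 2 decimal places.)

4.95 points

Given the others contribute fully, the best deviation is to contribute 0 (any partial contribution still incurs the fine and gives up units whose private return 0.9100 is below 1).
Deviating from 55 to 0 saves 55 points but forfeits the deviator's share of the drop in the group account: 9.1/10 × 55 = 50.05.
So the deviation gain is 55 − 50.05 = 4.95, and the fine must be at least 4.95 points to wipe it out.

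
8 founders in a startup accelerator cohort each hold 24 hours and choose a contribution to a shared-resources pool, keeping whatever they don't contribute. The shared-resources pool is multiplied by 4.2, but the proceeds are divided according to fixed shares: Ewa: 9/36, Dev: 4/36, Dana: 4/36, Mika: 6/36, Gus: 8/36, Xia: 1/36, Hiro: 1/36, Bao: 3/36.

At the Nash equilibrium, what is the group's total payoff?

Player j's private return per contributed unit is 4.2 × (j's share). Contributing is weakly dominant for j when that share is at least 1/4.2 = 0.2381, and contributing 0 is dominant otherwise.
Ewa alone (share 9/36) is above the threshold, contributing 24; the remaining 7 contribute 0. Total contributed: 24.
The shared-resources pool pays out 4.2 × 24 = 100.80 in total (split across the unequal shares, but the aggregate is all that matters for the group sum).
The 7 free-riders keep 24 each, adding 168. Group total = 168 + 100.80 = 268.80.

268.80 hours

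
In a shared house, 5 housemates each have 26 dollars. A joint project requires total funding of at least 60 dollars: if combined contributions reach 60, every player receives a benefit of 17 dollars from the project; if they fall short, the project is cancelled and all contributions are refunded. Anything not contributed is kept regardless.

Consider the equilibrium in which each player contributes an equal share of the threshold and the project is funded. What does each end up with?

31 dollars

Equal share of the threshold: 60/5 = 12.
At this profile no one gains by cutting their contribution: any cut drops the total below 60, the project is cancelled, contributions are refunded, and the deviator ends with 26, which is less than 26 − 12 + 17 = 31. Contributing more than 12 just wastes the excess. So contributing exactly 12 is a best response.
Each player's payoff: 26 − 12 + 17 = 31.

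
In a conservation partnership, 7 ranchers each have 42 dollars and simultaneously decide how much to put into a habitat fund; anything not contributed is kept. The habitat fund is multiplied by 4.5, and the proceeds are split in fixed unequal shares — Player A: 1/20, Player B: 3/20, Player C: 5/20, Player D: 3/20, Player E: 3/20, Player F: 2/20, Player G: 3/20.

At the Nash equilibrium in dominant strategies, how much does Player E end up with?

For player j, contributing a unit is worthwhile iff 4.5 × (j's share) ≥ 1, i.e. iff j's share is at least 0.2222.
The only share above 0.2222 is Player C's 5/20, contributing 42; the remaining 6 contribute 0. Total contributed: 42.
Player E keeps 42 and receives 4.5 × 42 × 3/20 = 28.35 from the habitat fund, for a payoff of 70.35.

70.35 dollars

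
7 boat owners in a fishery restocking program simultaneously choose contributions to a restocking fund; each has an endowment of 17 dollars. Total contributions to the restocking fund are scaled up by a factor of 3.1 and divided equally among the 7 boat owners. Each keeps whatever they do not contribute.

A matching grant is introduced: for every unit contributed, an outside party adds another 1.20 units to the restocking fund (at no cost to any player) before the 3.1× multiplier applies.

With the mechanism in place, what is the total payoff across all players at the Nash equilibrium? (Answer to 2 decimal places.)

The effective private return is 3.1 × 2.20 / 7 = 0.9743, which is still under 1, so the mechanism doesn't change anyone's dominant strategy: zero contribution.
Everyone keeps their endowment and the group total is 7 × 17 = 119.

119.00 dollars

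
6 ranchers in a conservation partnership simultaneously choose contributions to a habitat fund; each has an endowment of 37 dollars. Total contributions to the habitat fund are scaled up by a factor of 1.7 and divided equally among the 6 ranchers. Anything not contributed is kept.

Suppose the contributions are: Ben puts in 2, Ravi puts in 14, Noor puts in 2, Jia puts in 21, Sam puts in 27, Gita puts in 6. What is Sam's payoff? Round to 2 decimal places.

Total contributed: 2 + 14 + 2 + 21 + 27 + 6 = 72.
Each receives 1.7 × 72 / 6 = 20.40 from the habitat fund.
Sam keeps 37 − 27 = 10, so Sam's payoff is 10 + 20.40 = 30.40.

30.40 dollars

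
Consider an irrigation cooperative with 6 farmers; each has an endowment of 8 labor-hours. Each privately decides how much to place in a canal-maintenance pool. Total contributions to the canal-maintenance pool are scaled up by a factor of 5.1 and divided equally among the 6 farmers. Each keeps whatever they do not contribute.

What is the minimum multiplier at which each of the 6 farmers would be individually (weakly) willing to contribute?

A contributed unit returns (multiplier)/6 to its contributor.
This reaches 1 exactly when the multiplier is 6.

6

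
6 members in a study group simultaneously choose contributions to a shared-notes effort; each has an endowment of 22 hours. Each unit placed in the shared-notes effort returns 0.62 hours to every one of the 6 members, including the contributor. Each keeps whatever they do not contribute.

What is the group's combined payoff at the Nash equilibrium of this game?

The private return per contributed unit is 0.62 < 1, so contributing 0 is dominant for every player. At the Nash equilibrium everyone keeps their 22, and the group total is 6 × 22 = 132.

132.00 hours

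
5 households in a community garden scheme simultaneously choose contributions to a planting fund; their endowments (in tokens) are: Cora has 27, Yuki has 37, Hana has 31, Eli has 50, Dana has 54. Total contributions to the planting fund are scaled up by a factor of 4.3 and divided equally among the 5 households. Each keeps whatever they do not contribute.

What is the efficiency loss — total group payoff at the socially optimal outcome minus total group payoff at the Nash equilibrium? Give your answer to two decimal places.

656.70 tokens

The private return per contributed unit is 4.3/5 = 0.8600 < 1 for every player regardless of endowment, so the Nash equilibrium is zero contribution and the group total is Σ E_j = 27 + 37 + 31 + 50 + 54 = 199.
Each contributed unit returns 4.300 to the group, so the social optimum is full contribution by everyone: group total = 4.300 × 199 = 855.70.
Efficiency loss = (4.300 − 1) × 199 = 656.70.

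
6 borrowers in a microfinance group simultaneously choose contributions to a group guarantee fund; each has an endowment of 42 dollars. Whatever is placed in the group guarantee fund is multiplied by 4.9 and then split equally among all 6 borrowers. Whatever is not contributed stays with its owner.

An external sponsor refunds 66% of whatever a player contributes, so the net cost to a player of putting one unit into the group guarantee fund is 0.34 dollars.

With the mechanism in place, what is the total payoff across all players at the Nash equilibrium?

Under the mechanism each unit contributed yields (4.9/6) / 0.34 = 2.4020 back to its contributor per unit of net cost, which exceeds 1, making full contribution the dominant choice for everyone.
At the Nash equilibrium everyone contributes 42. Group total payoff = 6 × (42 × 0.66 + 4.9 × 42) = 1401.12.

1401.12 dollars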